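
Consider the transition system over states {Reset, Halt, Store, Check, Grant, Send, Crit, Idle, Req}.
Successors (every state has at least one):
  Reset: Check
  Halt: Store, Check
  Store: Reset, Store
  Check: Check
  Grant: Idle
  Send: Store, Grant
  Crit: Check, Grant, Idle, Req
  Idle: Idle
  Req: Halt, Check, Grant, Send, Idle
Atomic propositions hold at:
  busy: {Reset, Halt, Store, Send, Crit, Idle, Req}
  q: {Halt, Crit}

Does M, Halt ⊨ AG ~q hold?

Sat(~q) = {Reset, Store, Check, Grant, Send, Idle, Req}
AG ~q: greatest fixpoint, start Z0 = {Reset, Store, Check, Grant, Send, Idle, Req}, keep only states in Sat with every successor in Z. Z1 = {Reset, Store, Check, Grant, Send, Idle}; fixed.
Sat(AG ~q) = {Reset, Store, Check, Grant, Send, Idle}
Halt ∉ Sat(AG ~q) = {Reset, Store, Check, Grant, Send, Idle}, so the formula does not hold at Halt.

No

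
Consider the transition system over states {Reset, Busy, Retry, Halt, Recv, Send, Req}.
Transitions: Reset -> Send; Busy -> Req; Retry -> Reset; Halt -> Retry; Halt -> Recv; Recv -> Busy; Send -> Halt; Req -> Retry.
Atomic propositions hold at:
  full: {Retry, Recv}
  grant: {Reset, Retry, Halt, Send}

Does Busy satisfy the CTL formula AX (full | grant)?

No

Sat(full | grant) = {Reset, Retry, Halt, Recv, Send}
Sat(AX (full | grant)) = {s : every successor in {Reset, Retry, Halt, Recv, Send}} = {Reset, Retry, Halt, Send, Req}
Busy ∉ Sat(AX (full | grant)) = {Reset, Retry, Halt, Send, Req}, so the formula does not hold at Busy.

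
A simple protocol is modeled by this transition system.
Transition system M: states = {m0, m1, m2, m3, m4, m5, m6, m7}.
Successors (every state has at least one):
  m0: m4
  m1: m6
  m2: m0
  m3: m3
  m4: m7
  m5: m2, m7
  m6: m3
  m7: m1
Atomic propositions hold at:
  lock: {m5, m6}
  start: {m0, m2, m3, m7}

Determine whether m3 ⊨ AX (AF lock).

AF lock: least fixpoint, start Z0 = {m5, m6}, add states with every successor in Z. Z1 = {m1, m5, m6}; Z2 = {m1, m5, m6, m7}; Z3 = {m1, m4, m5, m6, m7}; Z4 = {m0, m1, m4, m5, m6, m7}; Z5 = {m0, m1, m2, m4, m5, m6, m7}; fixed.
Sat(AF lock) = {m0, m1, m2, m4, m5, m6, m7}
Sat(AX (AF lock)) = {s : every successor in {m0, m1, m2, m4, m5, m6, m7}} = {m0, m1, m2, m4, m5, m7}
m3 ∉ Sat(AX (AF lock)) = {m0, m1, m2, m4, m5, m7}, so the formula does not hold at m3.

No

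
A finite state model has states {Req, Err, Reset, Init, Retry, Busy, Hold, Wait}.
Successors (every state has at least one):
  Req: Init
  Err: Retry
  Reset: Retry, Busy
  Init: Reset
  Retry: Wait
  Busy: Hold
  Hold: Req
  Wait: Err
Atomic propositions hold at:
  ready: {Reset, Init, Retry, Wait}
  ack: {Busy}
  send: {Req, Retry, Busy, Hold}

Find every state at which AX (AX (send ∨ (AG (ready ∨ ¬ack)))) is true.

Sat(¬ack) = {Req, Err, Reset, Init, Retry, Hold, Wait}
Sat(ready ∨ ¬ack) = {Req, Err, Reset, Init, Retry, Hold, Wait}
AG (ready ∨ ¬ack): greatest fixpoint, start Z0 = {Req, Err, Reset, Init, Retry, Hold, Wait}, keep only states in Sat with every successor in Z. Z1 = {Req, Err, Init, Retry, Hold, Wait}; Z2 = {Req, Err, Retry, Hold, Wait}; Z3 = {Err, Retry, Hold, Wait}; Z4 = {Err, Retry, Wait}; fixed.
Sat(AG (ready ∨ ¬ack)) = {Err, Retry, Wait}
Sat(send ∨ (AG (ready ∨ ¬ack))) = {Req, Err, Retry, Busy, Hold, Wait}
Sat(AX (send ∨ (AG (ready ∨ ¬ack)))) = {s : every successor in {Req, Err, Retry, Busy, Hold, Wait}} = {Err, Reset, Retry, Busy, Hold, Wait}
Sat(AX (AX (send ∨ (AG (ready ∨ ¬ack))))) = {s : every successor in {Err, Reset, Retry, Busy, Hold, Wait}} = {Err, Reset, Init, Retry, Busy, Wait}

{Err, Reset, Init, Retry, Busy, Wait}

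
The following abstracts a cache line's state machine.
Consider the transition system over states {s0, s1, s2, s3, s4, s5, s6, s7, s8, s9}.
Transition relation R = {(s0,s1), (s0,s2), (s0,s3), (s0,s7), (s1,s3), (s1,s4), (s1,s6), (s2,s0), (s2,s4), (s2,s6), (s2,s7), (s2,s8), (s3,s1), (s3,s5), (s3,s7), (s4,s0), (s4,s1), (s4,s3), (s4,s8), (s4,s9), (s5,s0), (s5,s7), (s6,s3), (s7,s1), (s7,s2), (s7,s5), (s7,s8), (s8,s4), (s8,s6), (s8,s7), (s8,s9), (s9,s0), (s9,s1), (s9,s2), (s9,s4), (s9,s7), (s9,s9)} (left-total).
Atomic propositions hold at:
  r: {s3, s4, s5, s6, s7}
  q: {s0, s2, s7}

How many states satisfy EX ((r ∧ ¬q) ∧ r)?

Sat(¬q) = {s1, s3, s4, s5, s6, s8, s9}
Sat(r ∧ ¬q) = {s3, s4, s5, s6}
Sat((r ∧ ¬q) ∧ r) = {s3, s4, s5, s6}
Sat(EX ((r ∧ ¬q) ∧ r)) = {s : some successor in {s3, s4, s5, s6}} = {s0, s1, s2, s3, s4, s6, s7, s8, s9}
|Sat(EX ((r ∧ ¬q) ∧ r))| = |{s0, s1, s2, s3, s4, s6, s7, s8, s9}| = 9.

9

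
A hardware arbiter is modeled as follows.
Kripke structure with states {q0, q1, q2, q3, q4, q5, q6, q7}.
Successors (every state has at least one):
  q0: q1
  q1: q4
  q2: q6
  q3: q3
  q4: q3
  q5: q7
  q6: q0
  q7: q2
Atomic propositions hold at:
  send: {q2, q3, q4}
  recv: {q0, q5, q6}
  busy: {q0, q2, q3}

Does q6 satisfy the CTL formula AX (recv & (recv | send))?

Yes

Sat(recv | send) = {q0, q2, q3, q4, q5, q6}
Sat(recv & (recv | send)) = {q0, q5, q6}
Sat(AX (recv & (recv | send))) = {s : every successor in {q0, q5, q6}} = {q2, q6}
q6 ∈ Sat(AX (recv & (recv | send))) = {q2, q6}, so the formula holds at q6.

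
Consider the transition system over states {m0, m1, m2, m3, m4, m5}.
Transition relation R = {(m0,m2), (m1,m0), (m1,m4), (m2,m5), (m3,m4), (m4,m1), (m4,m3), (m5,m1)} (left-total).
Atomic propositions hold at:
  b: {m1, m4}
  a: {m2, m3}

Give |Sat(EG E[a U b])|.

E[a U b]: least fixpoint, start Z0 = Sat(b) = {m1, m4}, add states in Sat(a) with some successor in Z. Z1 = {m1, m3, m4}; fixed.
Sat(E[a U b]) = {m1, m3, m4}
EG E[a U b]: greatest fixpoint, start Z0 = {m1, m3, m4}, keep only states in Sat with some successor in Z. Already a fixed point.
Sat(EG E[a U b]) = {m1, m3, m4}
|Sat(EG E[a U b])| = |{m1, m3, m4}| = 3.

3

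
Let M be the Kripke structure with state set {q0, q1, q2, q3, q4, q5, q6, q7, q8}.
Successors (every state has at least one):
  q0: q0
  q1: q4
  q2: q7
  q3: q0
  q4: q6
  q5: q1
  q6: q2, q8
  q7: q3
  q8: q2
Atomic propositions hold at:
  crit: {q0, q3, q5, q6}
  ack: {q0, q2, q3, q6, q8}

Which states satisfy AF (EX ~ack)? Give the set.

{q1, q2, q4, q5, q6, q8}

Sat(~ack) = {q1, q4, q5, q7}
Sat(EX ~ack) = {s : some successor in {q1, q4, q5, q7}} = {q1, q2, q5}
AF (EX ~ack): least fixpoint, start Z0 = {q1, q2, q5}, add states with every successor in Z. Z1 = {q1, q2, q5, q8}; Z2 = {q1, q2, q5, q6, q8}; Z3 = {q1, q2, q4, q5, q6, q8}; fixed.
Sat(AF (EX ~ack)) = {q1, q2, q4, q5, q6, q8}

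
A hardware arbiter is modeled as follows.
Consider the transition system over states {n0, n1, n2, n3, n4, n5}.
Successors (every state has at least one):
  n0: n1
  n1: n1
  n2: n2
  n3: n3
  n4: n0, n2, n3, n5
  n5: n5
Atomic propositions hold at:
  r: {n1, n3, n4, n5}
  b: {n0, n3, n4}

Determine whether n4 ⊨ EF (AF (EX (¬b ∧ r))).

Sat(¬b) = {n1, n2, n5}
Sat(¬b ∧ r) = {n1, n5}
Sat(EX (¬b ∧ r)) = {s : some successor in {n1, n5}} = {n0, n1, n4, n5}
AF (EX (¬b ∧ r)): least fixpoint, start Z0 = {n0, n1, n4, n5}, add states with every successor in Z. Already a fixed point.
Sat(AF (EX (¬b ∧ r))) = {n0, n1, n4, n5}
EF (AF (EX (¬b ∧ r))): least fixpoint, start Z0 = {n0, n1, n4, n5}, add states with some successor in Z. Already a fixed point.
Sat(EF (AF (EX (¬b ∧ r)))) = {n0, n1, n4, n5}
n4 ∈ Sat(EF (AF (EX (¬b ∧ r)))) = {n0, n1, n4, n5}, so the formula holds at n4.

Yes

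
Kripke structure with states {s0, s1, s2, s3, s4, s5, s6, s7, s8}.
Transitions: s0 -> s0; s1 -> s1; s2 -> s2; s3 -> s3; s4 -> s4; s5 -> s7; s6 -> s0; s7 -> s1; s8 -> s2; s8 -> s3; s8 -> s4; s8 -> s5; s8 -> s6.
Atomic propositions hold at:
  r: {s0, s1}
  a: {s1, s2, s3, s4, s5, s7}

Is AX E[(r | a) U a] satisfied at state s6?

No

Sat(r | a) = {s0, s1, s2, s3, s4, s5, s7}
E[(r | a) U a]: least fixpoint, start Z0 = Sat(a) = {s1, s2, s3, s4, s5, s7}, add states in Sat(r | a) with some successor in Z. Already a fixed point.
Sat(E[(r | a) U a]) = {s1, s2, s3, s4, s5, s7}
Sat(AX E[(r | a) U a]) = {s : every successor in {s1, s2, s3, s4, s5, s7}} = {s1, s2, s3, s4, s5, s7}
s6 ∉ Sat(AX E[(r | a) U a]) = {s1, s2, s3, s4, s5, s7}, so the formula does not hold at s6.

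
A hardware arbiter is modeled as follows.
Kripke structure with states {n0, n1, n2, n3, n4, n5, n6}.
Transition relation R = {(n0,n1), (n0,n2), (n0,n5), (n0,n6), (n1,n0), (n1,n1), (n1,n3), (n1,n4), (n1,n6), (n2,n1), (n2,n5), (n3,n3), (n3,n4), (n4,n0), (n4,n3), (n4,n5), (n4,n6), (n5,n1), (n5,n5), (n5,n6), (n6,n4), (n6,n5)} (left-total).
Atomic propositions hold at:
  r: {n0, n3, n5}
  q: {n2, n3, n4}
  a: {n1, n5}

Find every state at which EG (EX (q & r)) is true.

{n1, n3, n4}

Sat(q & r) = {n3}
Sat(EX (q & r)) = {s : some successor in {n3}} = {n1, n3, n4}
EG (EX (q & r)): greatest fixpoint, start Z0 = {n1, n3, n4}, keep only states in Sat with some successor in Z. Already a fixed point.
Sat(EG (EX (q & r))) = {n1, n3, n4}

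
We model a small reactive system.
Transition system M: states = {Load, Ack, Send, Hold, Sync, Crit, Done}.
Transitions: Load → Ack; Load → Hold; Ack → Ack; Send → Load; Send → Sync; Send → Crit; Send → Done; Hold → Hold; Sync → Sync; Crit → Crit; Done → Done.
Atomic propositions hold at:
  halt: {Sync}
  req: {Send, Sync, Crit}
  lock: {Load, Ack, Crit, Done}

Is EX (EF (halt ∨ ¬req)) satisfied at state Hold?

Sat(¬req) = {Load, Ack, Hold, Done}
Sat(halt ∨ ¬req) = {Load, Ack, Hold, Sync, Done}
EF (halt ∨ ¬req): least fixpoint, start Z0 = {Load, Ack, Hold, Sync, Done}, add states with some successor in Z. Z1 = {Load, Ack, Send, Hold, Sync, Done}; fixed.
Sat(EF (halt ∨ ¬req)) = {Load, Ack, Send, Hold, Sync, Done}
Sat(EX (EF (halt ∨ ¬req))) = {s : some successor in {Load, Ack, Send, Hold, Sync, Done}} = {Load, Ack, Send, Hold, Sync, Done}
Hold ∈ Sat(EX (EF (halt ∨ ¬req))) = {Load, Ack, Send, Hold, Sync, Done}, so the formula holds at Hold.

Yes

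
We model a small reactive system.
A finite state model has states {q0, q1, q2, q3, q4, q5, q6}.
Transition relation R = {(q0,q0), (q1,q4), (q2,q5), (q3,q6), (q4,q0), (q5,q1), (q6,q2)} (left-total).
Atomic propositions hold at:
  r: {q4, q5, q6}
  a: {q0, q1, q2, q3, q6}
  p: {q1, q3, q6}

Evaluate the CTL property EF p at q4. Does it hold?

EF p: least fixpoint, start Z0 = {q1, q3, q6}, add states with some successor in Z. Z1 = {q1, q3, q5, q6}; Z2 = {q1, q2, q3, q5, q6}; fixed.
Sat(EF p) = {q1, q2, q3, q5, q6}
q4 ∉ Sat(EF p) = {q1, q2, q3, q5, q6}, so the formula does not hold at q4.

No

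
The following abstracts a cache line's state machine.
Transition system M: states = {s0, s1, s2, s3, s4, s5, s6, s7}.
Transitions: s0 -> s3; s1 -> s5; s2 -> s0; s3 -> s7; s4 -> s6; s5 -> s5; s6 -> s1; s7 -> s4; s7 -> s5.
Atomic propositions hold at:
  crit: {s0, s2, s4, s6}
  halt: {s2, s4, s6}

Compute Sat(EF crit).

{s0, s2, s3, s4, s6, s7}

EF crit: least fixpoint, start Z0 = {s0, s2, s4, s6}, add states with some successor in Z. Z1 = {s0, s2, s4, s6, s7}; Z2 = {s0, s2, s3, s4, s6, s7}; fixed.
Sat(EF crit) = {s0, s2, s3, s4, s6, s7}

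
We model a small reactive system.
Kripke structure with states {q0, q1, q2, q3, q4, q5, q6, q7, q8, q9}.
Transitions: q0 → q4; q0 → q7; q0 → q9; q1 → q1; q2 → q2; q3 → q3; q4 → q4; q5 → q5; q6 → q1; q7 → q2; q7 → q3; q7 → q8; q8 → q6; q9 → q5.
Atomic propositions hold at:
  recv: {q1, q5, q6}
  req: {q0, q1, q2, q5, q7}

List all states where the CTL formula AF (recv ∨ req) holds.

Sat(recv ∨ req) = {q0, q1, q2, q5, q6, q7}
AF (recv ∨ req): least fixpoint, start Z0 = {q0, q1, q2, q5, q6, q7}, add states with every successor in Z. Z1 = {q0, q1, q2, q5, q6, q7, q8, q9}; fixed.
Sat(AF (recv ∨ req)) = {q0, q1, q2, q5, q6, q7, q8, q9}

{q0, q1, q2, q5, q6, q7, q8, q9}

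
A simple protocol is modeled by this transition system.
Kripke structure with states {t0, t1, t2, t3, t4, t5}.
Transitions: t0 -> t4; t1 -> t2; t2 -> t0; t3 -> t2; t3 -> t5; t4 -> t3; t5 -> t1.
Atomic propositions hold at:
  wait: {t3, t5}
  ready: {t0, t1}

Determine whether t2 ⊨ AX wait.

Sat(AX wait) = {s : every successor in {t3, t5}} = {t4}
t2 ∉ Sat(AX wait) = {t4}, so the formula does not hold at t2.

No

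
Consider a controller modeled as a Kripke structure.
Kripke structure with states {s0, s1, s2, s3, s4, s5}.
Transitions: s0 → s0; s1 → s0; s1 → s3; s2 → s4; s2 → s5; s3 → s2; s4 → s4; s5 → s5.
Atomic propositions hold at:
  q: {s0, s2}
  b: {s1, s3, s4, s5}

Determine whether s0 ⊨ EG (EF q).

EF q: least fixpoint, start Z0 = {s0, s2}, add states with some successor in Z. Z1 = {s0, s1, s2, s3}; fixed.
Sat(EF q) = {s0, s1, s2, s3}
EG (EF q): greatest fixpoint, start Z0 = {s0, s1, s2, s3}, keep only states in Sat with some successor in Z. Z1 = {s0, s1, s3}; Z2 = {s0, s1}; fixed.
Sat(EG (EF q)) = {s0, s1}
s0 ∈ Sat(EG (EF q)) = {s0, s1}, so the formula holds at s0.

Yes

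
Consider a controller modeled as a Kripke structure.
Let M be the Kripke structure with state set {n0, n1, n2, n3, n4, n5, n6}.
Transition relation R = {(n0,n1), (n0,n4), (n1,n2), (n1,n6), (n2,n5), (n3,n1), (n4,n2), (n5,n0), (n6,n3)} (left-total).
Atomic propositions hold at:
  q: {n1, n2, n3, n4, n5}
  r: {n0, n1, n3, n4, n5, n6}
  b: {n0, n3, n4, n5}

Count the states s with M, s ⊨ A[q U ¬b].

Sat(¬b) = {n1, n2, n6}
A[q U ¬b]: least fixpoint, start Z0 = Sat(¬b) = {n1, n2, n6}, add states in Sat(q) with every successor in Z. Z1 = {n1, n2, n3, n4, n6}; fixed.
Sat(A[q U ¬b]) = {n1, n2, n3, n4, n6}
|Sat(A[q U ¬b])| = |{n1, n2, n3, n4, n6}| = 5.

5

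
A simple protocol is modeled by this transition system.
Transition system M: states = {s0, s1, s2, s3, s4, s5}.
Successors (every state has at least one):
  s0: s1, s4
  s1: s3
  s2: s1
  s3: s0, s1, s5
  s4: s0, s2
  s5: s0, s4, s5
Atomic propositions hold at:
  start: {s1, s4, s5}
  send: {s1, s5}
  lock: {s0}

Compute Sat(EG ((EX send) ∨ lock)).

Sat(EX send) = {s : some successor in {s1, s5}} = {s0, s2, s3, s5}
Sat((EX send) ∨ lock) = {s0, s2, s3, s5}
EG ((EX send) ∨ lock): greatest fixpoint, start Z0 = {s0, s2, s3, s5}, keep only states in Sat with some successor in Z. Z1 = {s3, s5}; fixed.
Sat(EG ((EX send) ∨ lock)) = {s3, s5}

{s3, s5}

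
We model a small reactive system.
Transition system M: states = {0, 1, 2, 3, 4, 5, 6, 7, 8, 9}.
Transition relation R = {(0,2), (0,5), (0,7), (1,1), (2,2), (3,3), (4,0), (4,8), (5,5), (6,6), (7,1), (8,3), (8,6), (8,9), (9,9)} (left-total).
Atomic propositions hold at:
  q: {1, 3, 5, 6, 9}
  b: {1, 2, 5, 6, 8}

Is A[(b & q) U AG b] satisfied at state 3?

Sat(b & q) = {1, 5, 6}
AG b: greatest fixpoint, start Z0 = {1, 2, 5, 6, 8}, keep only states in Sat with every successor in Z. Z1 = {1, 2, 5, 6}; fixed.
Sat(AG b) = {1, 2, 5, 6}
A[(b & q) U AG b]: least fixpoint, start Z0 = Sat(AG b) = {1, 2, 5, 6}, add states in Sat(b & q) with every successor in Z. Already a fixed point.
Sat(A[(b & q) U AG b]) = {1, 2, 5, 6}
3 ∉ Sat(A[(b & q) U AG b]) = {1, 2, 5, 6}, so the formula does not hold at 3.

No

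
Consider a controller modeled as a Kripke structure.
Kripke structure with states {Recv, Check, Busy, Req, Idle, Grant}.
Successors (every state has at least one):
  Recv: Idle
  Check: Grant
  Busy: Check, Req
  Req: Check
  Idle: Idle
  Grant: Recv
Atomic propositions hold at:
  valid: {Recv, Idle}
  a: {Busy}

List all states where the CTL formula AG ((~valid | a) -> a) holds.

{Recv, Idle}

Sat(~valid) = {Check, Busy, Req, Grant}
Sat(~valid | a) = {Check, Busy, Req, Grant}
Sat((~valid | a) -> a) = {Recv, Busy, Idle}
AG ((~valid | a) -> a): greatest fixpoint, start Z0 = {Recv, Busy, Idle}, keep only states in Sat with every successor in Z. Z1 = {Recv, Idle}; fixed.
Sat(AG ((~valid | a) -> a)) = {Recv, Idle}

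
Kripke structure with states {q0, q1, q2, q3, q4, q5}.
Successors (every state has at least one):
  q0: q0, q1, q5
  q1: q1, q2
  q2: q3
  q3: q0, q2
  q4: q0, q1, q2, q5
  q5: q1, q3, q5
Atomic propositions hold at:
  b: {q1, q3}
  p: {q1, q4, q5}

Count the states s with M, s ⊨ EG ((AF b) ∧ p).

AF b: least fixpoint, start Z0 = {q1, q3}, add states with every successor in Z. Z1 = {q1, q2, q3}; fixed.
Sat(AF b) = {q1, q2, q3}
Sat((AF b) ∧ p) = {q1}
EG ((AF b) ∧ p): greatest fixpoint, start Z0 = {q1}, keep only states in Sat with some successor in Z. Already a fixed point.
Sat(EG ((AF b) ∧ p)) = {q1}
|Sat(EG ((AF b) ∧ p))| = |{q1}| = 1.

1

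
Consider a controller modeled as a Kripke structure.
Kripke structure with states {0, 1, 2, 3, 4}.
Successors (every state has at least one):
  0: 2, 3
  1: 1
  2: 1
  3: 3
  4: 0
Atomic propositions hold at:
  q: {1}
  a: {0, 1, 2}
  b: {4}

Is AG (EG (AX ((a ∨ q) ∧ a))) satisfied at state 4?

Sat(a ∨ q) = {0, 1, 2}
Sat((a ∨ q) ∧ a) = {0, 1, 2}
Sat(AX ((a ∨ q) ∧ a)) = {s : every successor in {0, 1, 2}} = {1, 2, 4}
EG (AX ((a ∨ q) ∧ a)): greatest fixpoint, start Z0 = {1, 2, 4}, keep only states in Sat with some successor in Z. Z1 = {1, 2}; fixed.
Sat(EG (AX ((a ∨ q) ∧ a))) = {1, 2}
AG (EG (AX ((a ∨ q) ∧ a))): greatest fixpoint, start Z0 = {1, 2}, keep only states in Sat with every successor in Z. Already a fixed point.
Sat(AG (EG (AX ((a ∨ q) ∧ a)))) = {1, 2}
4 ∉ Sat(AG (EG (AX ((a ∨ q) ∧ a)))) = {1, 2}, so the formula does not hold at 4.

No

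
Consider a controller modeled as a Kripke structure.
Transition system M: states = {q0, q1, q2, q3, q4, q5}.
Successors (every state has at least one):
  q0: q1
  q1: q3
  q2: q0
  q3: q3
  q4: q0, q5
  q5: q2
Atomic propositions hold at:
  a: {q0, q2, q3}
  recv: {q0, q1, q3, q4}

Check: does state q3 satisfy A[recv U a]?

A[recv U a]: least fixpoint, start Z0 = Sat(a) = {q0, q2, q3}, add states in Sat(recv) with every successor in Z. Z1 = {q0, q1, q2, q3}; fixed.
Sat(A[recv U a]) = {q0, q1, q2, q3}
q3 ∈ Sat(A[recv U a]) = {q0, q1, q2, q3}, so the formula holds at q3.

Yes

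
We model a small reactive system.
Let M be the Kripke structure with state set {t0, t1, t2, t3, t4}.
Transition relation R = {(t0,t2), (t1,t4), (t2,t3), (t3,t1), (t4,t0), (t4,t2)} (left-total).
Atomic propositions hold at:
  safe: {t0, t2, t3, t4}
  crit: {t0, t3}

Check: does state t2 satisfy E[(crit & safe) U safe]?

Yes

Sat(crit & safe) = {t0, t3}
E[(crit & safe) U safe]: least fixpoint, start Z0 = Sat(safe) = {t0, t2, t3, t4}, add states in Sat(crit & safe) with some successor in Z. Already a fixed point.
Sat(E[(crit & safe) U safe]) = {t0, t2, t3, t4}
t2 ∈ Sat(E[(crit & safe) U safe]) = {t0, t2, t3, t4}, so the formula holds at t2.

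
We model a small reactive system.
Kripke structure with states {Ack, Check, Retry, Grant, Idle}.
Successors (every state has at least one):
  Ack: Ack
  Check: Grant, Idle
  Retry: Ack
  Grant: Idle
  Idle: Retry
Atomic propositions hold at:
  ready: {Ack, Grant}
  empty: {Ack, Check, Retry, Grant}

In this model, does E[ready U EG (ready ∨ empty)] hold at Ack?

Sat(ready ∨ empty) = {Ack, Check, Retry, Grant}
EG (ready ∨ empty): greatest fixpoint, start Z0 = {Ack, Check, Retry, Grant}, keep only states in Sat with some successor in Z. Z1 = {Ack, Check, Retry}; Z2 = {Ack, Retry}; fixed.
Sat(EG (ready ∨ empty)) = {Ack, Retry}
E[ready U EG (ready ∨ empty)]: least fixpoint, start Z0 = Sat(EG (ready ∨ empty)) = {Ack, Retry}, add states in Sat(ready) with some successor in Z. Already a fixed point.
Sat(E[ready U EG (ready ∨ empty)]) = {Ack, Retry}
Ack ∈ Sat(E[ready U EG (ready ∨ empty)]) = {Ack, Retry}, so the formula holds at Ack.

Yes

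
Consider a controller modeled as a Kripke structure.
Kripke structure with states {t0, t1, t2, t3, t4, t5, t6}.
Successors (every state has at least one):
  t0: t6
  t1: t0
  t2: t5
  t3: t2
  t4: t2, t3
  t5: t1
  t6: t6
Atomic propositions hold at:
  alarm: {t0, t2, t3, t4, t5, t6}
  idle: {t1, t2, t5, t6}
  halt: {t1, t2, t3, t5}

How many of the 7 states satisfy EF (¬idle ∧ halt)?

2

Sat(¬idle) = {t0, t3, t4}
Sat(¬idle ∧ halt) = {t3}
EF (¬idle ∧ halt): least fixpoint, start Z0 = {t3}, add states with some successor in Z. Z1 = {t3, t4}; fixed.
Sat(EF (¬idle ∧ halt)) = {t3, t4}
|Sat(EF (¬idle ∧ halt))| = |{t3, t4}| = 2.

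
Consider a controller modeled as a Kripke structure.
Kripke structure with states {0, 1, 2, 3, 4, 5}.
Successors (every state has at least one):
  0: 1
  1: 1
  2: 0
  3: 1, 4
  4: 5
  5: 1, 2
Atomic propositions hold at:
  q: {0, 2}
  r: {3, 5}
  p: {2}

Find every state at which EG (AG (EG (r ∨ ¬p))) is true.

Sat(¬p) = {0, 1, 3, 4, 5}
Sat(r ∨ ¬p) = {0, 1, 3, 4, 5}
EG (r ∨ ¬p): greatest fixpoint, start Z0 = {0, 1, 3, 4, 5}, keep only states in Sat with some successor in Z. Already a fixed point.
Sat(EG (r ∨ ¬p)) = {0, 1, 3, 4, 5}
AG (EG (r ∨ ¬p)): greatest fixpoint, start Z0 = {0, 1, 3, 4, 5}, keep only states in Sat with every successor in Z. Z1 = {0, 1, 3, 4}; Z2 = {0, 1, 3}; Z3 = {0, 1}; fixed.
Sat(AG (EG (r ∨ ¬p))) = {0, 1}
EG (AG (EG (r ∨ ¬p))): greatest fixpoint, start Z0 = {0, 1}, keep only states in Sat with some successor in Z. Already a fixed point.
Sat(EG (AG (EG (r ∨ ¬p)))) = {0, 1}

{0, 1}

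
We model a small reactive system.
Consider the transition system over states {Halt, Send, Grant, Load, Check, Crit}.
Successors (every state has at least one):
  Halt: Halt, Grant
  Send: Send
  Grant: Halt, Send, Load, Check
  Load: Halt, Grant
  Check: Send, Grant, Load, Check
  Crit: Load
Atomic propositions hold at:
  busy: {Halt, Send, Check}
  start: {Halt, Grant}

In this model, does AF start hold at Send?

No

AF start: least fixpoint, start Z0 = {Halt, Grant}, add states with every successor in Z. Z1 = {Halt, Grant, Load}; Z2 = {Halt, Grant, Load, Crit}; fixed.
Sat(AF start) = {Halt, Grant, Load, Crit}
Send ∉ Sat(AF start) = {Halt, Grant, Load, Crit}, so the formula does not hold at Send.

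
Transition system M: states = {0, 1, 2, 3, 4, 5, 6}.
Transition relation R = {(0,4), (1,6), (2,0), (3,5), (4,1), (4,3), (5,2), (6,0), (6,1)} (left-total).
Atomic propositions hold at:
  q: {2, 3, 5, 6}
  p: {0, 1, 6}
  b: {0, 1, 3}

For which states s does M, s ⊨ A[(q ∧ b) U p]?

Sat(q ∧ b) = {3}
A[(q ∧ b) U p]: least fixpoint, start Z0 = Sat(p) = {0, 1, 6}, add states in Sat(q ∧ b) with every successor in Z. Already a fixed point.
Sat(A[(q ∧ b) U p]) = {0, 1, 6}

{0, 1, 6}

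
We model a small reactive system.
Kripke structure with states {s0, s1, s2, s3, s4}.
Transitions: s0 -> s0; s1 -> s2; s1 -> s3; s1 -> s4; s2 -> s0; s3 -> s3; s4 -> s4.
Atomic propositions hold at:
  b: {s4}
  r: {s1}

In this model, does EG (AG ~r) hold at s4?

Yes

Sat(~r) = {s0, s2, s3, s4}
AG ~r: greatest fixpoint, start Z0 = {s0, s2, s3, s4}, keep only states in Sat with every successor in Z. Already a fixed point.
Sat(AG ~r) = {s0, s2, s3, s4}
EG (AG ~r): greatest fixpoint, start Z0 = {s0, s2, s3, s4}, keep only states in Sat with some successor in Z. Already a fixed point.
Sat(EG (AG ~r)) = {s0, s2, s3, s4}
s4 ∈ Sat(EG (AG ~r)) = {s0, s2, s3, s4}, so the formula holds at s4.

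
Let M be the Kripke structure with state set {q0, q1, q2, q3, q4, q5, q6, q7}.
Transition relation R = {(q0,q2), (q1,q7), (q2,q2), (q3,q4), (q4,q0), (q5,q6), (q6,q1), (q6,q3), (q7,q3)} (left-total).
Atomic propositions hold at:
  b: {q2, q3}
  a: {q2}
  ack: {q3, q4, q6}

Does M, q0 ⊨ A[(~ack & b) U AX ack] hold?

No

Sat(~ack) = {q0, q1, q2, q5, q7}
Sat(~ack & b) = {q2}
Sat(AX ack) = {s : every successor in {q3, q4, q6}} = {q3, q5, q7}
A[(~ack & b) U AX ack]: least fixpoint, start Z0 = Sat(AX ack) = {q3, q5, q7}, add states in Sat(~ack & b) with every successor in Z. Already a fixed point.
Sat(A[(~ack & b) U AX ack]) = {q3, q5, q7}
q0 ∉ Sat(A[(~ack & b) U AX ack]) = {q3, q5, q7}, so the formula does not hold at q0.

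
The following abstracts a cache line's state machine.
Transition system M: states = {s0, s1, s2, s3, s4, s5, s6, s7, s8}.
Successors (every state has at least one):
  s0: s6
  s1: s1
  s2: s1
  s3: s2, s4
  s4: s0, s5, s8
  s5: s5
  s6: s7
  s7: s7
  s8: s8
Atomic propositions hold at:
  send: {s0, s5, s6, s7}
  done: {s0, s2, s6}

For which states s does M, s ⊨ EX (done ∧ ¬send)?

Sat(¬send) = {s1, s2, s3, s4, s8}
Sat(done ∧ ¬send) = {s2}
Sat(EX (done ∧ ¬send)) = {s : some successor in {s2}} = {s3}

{s3}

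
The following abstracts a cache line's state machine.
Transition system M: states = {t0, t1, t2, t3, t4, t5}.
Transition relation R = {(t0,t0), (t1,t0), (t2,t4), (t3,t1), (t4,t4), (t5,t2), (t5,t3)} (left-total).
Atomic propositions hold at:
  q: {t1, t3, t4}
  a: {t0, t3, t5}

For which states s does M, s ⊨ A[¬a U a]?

Sat(¬a) = {t1, t2, t4}
A[¬a U a]: least fixpoint, start Z0 = Sat(a) = {t0, t3, t5}, add states in Sat(¬a) with every successor in Z. Z1 = {t0, t1, t3, t5}; fixed.
Sat(A[¬a U a]) = {t0, t1, t3, t5}

{t0, t1, t3, t5}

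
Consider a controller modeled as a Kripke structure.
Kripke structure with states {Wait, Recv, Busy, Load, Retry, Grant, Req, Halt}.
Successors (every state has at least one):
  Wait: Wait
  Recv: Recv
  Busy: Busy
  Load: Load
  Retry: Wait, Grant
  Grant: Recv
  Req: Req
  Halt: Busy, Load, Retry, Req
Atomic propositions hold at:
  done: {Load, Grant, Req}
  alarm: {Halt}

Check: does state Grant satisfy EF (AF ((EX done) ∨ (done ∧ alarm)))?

Sat(EX done) = {s : some successor in {Load, Grant, Req}} = {Load, Retry, Req, Halt}
Sat(done ∧ alarm) = ∅
Sat((EX done) ∨ (done ∧ alarm)) = {Load, Retry, Req, Halt}
AF ((EX done) ∨ (done ∧ alarm)): least fixpoint, start Z0 = {Load, Retry, Req, Halt}, add states with every successor in Z. Already a fixed point.
Sat(AF ((EX done) ∨ (done ∧ alarm))) = {Load, Retry, Req, Halt}
EF (AF ((EX done) ∨ (done ∧ alarm))): least fixpoint, start Z0 = {Load, Retry, Req, Halt}, add states with some successor in Z. Already a fixed point.
Sat(EF (AF ((EX done) ∨ (done ∧ alarm)))) = {Load, Retry, Req, Halt}
Grant ∉ Sat(EF (AF ((EX done) ∨ (done ∧ alarm)))) = {Load, Retry, Req, Halt}, so the formula does not hold at Grant.

No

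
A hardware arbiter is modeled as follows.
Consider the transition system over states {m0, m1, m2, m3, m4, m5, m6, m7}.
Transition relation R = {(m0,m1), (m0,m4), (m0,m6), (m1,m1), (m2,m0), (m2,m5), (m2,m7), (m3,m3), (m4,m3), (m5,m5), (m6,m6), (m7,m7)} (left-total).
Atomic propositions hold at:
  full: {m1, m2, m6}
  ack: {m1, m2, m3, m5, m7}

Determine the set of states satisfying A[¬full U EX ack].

{m0, m1, m2, m3, m4, m5, m7}

Sat(¬full) = {m0, m3, m4, m5, m7}
Sat(EX ack) = {s : some successor in {m1, m2, m3, m5, m7}} = {m0, m1, m2, m3, m4, m5, m7}
A[¬full U EX ack]: least fixpoint, start Z0 = Sat(EX ack) = {m0, m1, m2, m3, m4, m5, m7}, add states in Sat(¬full) with every successor in Z. Already a fixed point.
Sat(A[¬full U EX ack]) = {m0, m1, m2, m3, m4, m5, m7}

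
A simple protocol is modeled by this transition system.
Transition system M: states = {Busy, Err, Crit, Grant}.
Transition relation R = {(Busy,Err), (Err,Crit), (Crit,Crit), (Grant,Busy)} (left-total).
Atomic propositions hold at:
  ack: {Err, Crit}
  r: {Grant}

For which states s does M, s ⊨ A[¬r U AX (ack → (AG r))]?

Sat(¬r) = {Busy, Err, Crit}
AG r: greatest fixpoint, start Z0 = {Grant}, keep only states in Sat with every successor in Z. Z1 = ∅; fixed.
Sat(AG r) = ∅
Sat(ack → (AG r)) = {Busy, Grant}
Sat(AX (ack → (AG r))) = {s : every successor in {Busy, Grant}} = {Grant}
A[¬r U AX (ack → (AG r))]: least fixpoint, start Z0 = Sat(AX (ack → (AG r))) = {Grant}, add states in Sat(¬r) with every successor in Z. Already a fixed point.
Sat(A[¬r U AX (ack → (AG r))]) = {Grant}

{Grant}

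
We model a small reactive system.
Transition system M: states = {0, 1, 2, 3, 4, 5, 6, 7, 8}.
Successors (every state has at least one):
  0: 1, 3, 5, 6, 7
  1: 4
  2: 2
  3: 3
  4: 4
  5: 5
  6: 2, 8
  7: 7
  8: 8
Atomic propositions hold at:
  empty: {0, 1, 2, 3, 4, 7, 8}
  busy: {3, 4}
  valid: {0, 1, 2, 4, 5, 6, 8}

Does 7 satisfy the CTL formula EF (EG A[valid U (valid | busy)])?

Sat(valid | busy) = {0, 1, 2, 3, 4, 5, 6, 8}
A[valid U (valid | busy)]: least fixpoint, start Z0 = Sat((valid | busy)) = {0, 1, 2, 3, 4, 5, 6, 8}, add states in Sat(valid) with every successor in Z. Already a fixed point.
Sat(A[valid U (valid | busy)]) = {0, 1, 2, 3, 4, 5, 6, 8}
EG A[valid U (valid | busy)]: greatest fixpoint, start Z0 = {0, 1, 2, 3, 4, 5, 6, 8}, keep only states in Sat with some successor in Z. Already a fixed point.
Sat(EG A[valid U (valid | busy)]) = {0, 1, 2, 3, 4, 5, 6, 8}
EF (EG A[valid U (valid | busy)]): least fixpoint, start Z0 = {0, 1, 2, 3, 4, 5, 6, 8}, add states with some successor in Z. Already a fixed point.
Sat(EF (EG A[valid U (valid | busy)])) = {0, 1, 2, 3, 4, 5, 6, 8}
7 ∉ Sat(EF (EG A[valid U (valid | busy)])) = {0, 1, 2, 3, 4, 5, 6, 8}, so the formula does not hold at 7.

No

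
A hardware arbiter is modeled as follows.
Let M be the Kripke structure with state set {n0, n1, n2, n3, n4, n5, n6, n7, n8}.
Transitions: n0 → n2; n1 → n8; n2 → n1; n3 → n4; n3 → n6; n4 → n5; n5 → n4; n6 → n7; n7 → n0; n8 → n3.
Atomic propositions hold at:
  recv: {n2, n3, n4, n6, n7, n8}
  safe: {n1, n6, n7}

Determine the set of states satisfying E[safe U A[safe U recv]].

A[safe U recv]: least fixpoint, start Z0 = Sat(recv) = {n2, n3, n4, n6, n7, n8}, add states in Sat(safe) with every successor in Z. Z1 = {n1, n2, n3, n4, n6, n7, n8}; fixed.
Sat(A[safe U recv]) = {n1, n2, n3, n4, n6, n7, n8}
E[safe U A[safe U recv]]: least fixpoint, start Z0 = Sat(A[safe U recv]) = {n1, n2, n3, n4, n6, n7, n8}, add states in Sat(safe) with some successor in Z. Already a fixed point.
Sat(E[safe U A[safe U recv]]) = {n1, n2, n3, n4, n6, n7, n8}

{n1, n2, n3, n4, n6, n7, n8}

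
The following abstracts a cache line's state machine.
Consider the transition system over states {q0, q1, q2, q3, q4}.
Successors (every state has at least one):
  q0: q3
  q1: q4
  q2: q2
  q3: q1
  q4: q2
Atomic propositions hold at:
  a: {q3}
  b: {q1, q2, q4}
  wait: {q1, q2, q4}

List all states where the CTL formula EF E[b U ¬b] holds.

Sat(¬b) = {q0, q3}
E[b U ¬b]: least fixpoint, start Z0 = Sat(¬b) = {q0, q3}, add states in Sat(b) with some successor in Z. Already a fixed point.
Sat(E[b U ¬b]) = {q0, q3}
EF E[b U ¬b]: least fixpoint, start Z0 = {q0, q3}, add states with some successor in Z. Already a fixed point.
Sat(EF E[b U ¬b]) = {q0, q3}

{q0, q3}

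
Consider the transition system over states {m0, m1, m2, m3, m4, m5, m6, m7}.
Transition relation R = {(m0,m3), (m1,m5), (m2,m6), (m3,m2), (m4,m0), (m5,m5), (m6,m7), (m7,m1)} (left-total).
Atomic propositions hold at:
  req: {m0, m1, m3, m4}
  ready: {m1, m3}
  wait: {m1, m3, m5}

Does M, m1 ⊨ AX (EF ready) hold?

No

EF ready: least fixpoint, start Z0 = {m1, m3}, add states with some successor in Z. Z1 = {m0, m1, m3, m7}; Z2 = {m0, m1, m3, m4, m6, m7}; Z3 = {m0, m1, m2, m3, m4, m6, m7}; fixed.
Sat(EF ready) = {m0, m1, m2, m3, m4, m6, m7}
Sat(AX (EF ready)) = {s : every successor in {m0, m1, m2, m3, m4, m6, m7}} = {m0, m2, m3, m4, m6, m7}
m1 ∉ Sat(AX (EF ready)) = {m0, m2, m3, m4, m6, m7}, so the formula does not hold at m1.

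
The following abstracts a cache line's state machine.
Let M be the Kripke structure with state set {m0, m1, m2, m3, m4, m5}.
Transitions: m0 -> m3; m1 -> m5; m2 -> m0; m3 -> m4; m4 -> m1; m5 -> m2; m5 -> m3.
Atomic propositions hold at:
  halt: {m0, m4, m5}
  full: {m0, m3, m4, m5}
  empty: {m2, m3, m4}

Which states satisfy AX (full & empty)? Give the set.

{m0, m3}

Sat(full & empty) = {m3, m4}
Sat(AX (full & empty)) = {s : every successor in {m3, m4}} = {m0, m3}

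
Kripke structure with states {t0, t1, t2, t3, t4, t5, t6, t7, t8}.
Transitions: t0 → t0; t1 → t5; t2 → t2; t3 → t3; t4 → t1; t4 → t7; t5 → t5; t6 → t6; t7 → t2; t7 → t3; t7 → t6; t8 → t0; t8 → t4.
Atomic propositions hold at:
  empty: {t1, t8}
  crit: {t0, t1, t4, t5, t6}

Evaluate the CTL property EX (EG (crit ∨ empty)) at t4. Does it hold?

Yes

Sat(crit ∨ empty) = {t0, t1, t4, t5, t6, t8}
EG (crit ∨ empty): greatest fixpoint, start Z0 = {t0, t1, t4, t5, t6, t8}, keep only states in Sat with some successor in Z. Already a fixed point.
Sat(EG (crit ∨ empty)) = {t0, t1, t4, t5, t6, t8}
Sat(EX (EG (crit ∨ empty))) = {s : some successor in {t0, t1, t4, t5, t6, t8}} = {t0, t1, t4, t5, t6, t7, t8}
t4 ∈ Sat(EX (EG (crit ∨ empty))) = {t0, t1, t4, t5, t6, t7, t8}, so the formula holds at t4.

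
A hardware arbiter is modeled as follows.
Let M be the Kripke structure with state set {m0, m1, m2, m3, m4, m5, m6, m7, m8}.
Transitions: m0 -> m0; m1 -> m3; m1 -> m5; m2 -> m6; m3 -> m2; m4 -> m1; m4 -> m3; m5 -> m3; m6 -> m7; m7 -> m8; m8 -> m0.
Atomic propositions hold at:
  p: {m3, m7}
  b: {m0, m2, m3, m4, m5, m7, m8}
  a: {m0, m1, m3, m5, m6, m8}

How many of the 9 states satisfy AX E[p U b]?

E[p U b]: least fixpoint, start Z0 = Sat(b) = {m0, m2, m3, m4, m5, m7, m8}, add states in Sat(p) with some successor in Z. Already a fixed point.
Sat(E[p U b]) = {m0, m2, m3, m4, m5, m7, m8}
Sat(AX E[p U b]) = {s : every successor in {m0, m2, m3, m4, m5, m7, m8}} = {m0, m1, m3, m5, m6, m7, m8}
|Sat(AX E[p U b])| = |{m0, m1, m3, m5, m6, m7, m8}| = 7.

7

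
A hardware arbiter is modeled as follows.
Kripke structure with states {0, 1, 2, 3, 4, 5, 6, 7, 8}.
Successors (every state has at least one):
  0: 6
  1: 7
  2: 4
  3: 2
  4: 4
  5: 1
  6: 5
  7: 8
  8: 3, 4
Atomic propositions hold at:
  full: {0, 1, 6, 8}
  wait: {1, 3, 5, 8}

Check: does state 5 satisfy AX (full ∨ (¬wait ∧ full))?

Yes

Sat(¬wait) = {0, 2, 4, 6, 7}
Sat(¬wait ∧ full) = {0, 6}
Sat(full ∨ (¬wait ∧ full)) = {0, 1, 6, 8}
Sat(AX (full ∨ (¬wait ∧ full))) = {s : every successor in {0, 1, 6, 8}} = {0, 5, 7}
5 ∈ Sat(AX (full ∨ (¬wait ∧ full))) = {0, 5, 7}, so the formula holds at 5.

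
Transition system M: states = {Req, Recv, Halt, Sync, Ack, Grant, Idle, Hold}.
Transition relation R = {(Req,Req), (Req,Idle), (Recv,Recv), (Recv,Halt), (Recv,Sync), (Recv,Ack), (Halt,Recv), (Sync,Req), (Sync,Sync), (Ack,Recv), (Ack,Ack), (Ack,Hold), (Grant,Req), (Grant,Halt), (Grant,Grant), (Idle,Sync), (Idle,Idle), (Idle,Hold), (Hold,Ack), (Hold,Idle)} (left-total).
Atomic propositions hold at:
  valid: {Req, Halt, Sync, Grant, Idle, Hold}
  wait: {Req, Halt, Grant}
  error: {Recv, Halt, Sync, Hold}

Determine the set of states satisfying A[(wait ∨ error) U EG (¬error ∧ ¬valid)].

Sat(wait ∨ error) = {Req, Recv, Halt, Sync, Grant, Hold}
Sat(¬error) = {Req, Ack, Grant, Idle}
Sat(¬valid) = {Recv, Ack}
Sat(¬error ∧ ¬valid) = {Ack}
EG (¬error ∧ ¬valid): greatest fixpoint, start Z0 = {Ack}, keep only states in Sat with some successor in Z. Already a fixed point.
Sat(EG (¬error ∧ ¬valid)) = {Ack}
A[(wait ∨ error) U EG (¬error ∧ ¬valid)]: least fixpoint, start Z0 = Sat(EG (¬error ∧ ¬valid)) = {Ack}, add states in Sat(wait ∨ error) with every successor in Z. Already a fixed point.
Sat(A[(wait ∨ error) U EG (¬error ∧ ¬valid)]) = {Ack}

{Ack}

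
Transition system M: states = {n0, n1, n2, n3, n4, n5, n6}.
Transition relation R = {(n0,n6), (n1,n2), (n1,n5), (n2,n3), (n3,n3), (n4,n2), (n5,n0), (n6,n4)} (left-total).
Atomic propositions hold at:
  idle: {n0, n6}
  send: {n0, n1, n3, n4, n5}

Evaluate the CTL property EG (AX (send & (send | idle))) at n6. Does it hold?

No

Sat(send | idle) = {n0, n1, n3, n4, n5, n6}
Sat(send & (send | idle)) = {n0, n1, n3, n4, n5}
Sat(AX (send & (send | idle))) = {s : every successor in {n0, n1, n3, n4, n5}} = {n2, n3, n5, n6}
EG (AX (send & (send | idle))): greatest fixpoint, start Z0 = {n2, n3, n5, n6}, keep only states in Sat with some successor in Z. Z1 = {n2, n3}; fixed.
Sat(EG (AX (send & (send | idle)))) = {n2, n3}
n6 ∉ Sat(EG (AX (send & (send | idle)))) = {n2, n3}, so the formula does not hold at n6.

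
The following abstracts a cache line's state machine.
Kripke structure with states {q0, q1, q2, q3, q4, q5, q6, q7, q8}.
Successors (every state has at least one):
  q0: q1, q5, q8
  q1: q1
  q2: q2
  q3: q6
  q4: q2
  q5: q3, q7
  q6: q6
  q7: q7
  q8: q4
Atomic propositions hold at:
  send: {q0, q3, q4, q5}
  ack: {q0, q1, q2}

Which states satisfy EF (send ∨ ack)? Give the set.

{q0, q1, q2, q3, q4, q5, q8}

Sat(send ∨ ack) = {q0, q1, q2, q3, q4, q5}
EF (send ∨ ack): least fixpoint, start Z0 = {q0, q1, q2, q3, q4, q5}, add states with some successor in Z. Z1 = {q0, q1, q2, q3, q4, q5, q8}; fixed.
Sat(EF (send ∨ ack)) = {q0, q1, q2, q3, q4, q5, q8}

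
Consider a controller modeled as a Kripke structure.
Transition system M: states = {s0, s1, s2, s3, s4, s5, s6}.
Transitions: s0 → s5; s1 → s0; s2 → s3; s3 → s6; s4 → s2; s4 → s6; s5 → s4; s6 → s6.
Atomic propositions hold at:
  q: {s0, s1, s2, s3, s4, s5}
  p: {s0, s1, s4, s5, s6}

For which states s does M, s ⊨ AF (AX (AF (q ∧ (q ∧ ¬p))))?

Sat(¬p) = {s2, s3}
Sat(q ∧ ¬p) = {s2, s3}
Sat(q ∧ (q ∧ ¬p)) = {s2, s3}
AF (q ∧ (q ∧ ¬p)): least fixpoint, start Z0 = {s2, s3}, add states with every successor in Z. Already a fixed point.
Sat(AF (q ∧ (q ∧ ¬p))) = {s2, s3}
Sat(AX (AF (q ∧ (q ∧ ¬p)))) = {s : every successor in {s2, s3}} = {s2}
AF (AX (AF (q ∧ (q ∧ ¬p)))): least fixpoint, start Z0 = {s2}, add states with every successor in Z. Already a fixed point.
Sat(AF (AX (AF (q ∧ (q ∧ ¬p))))) = {s2}

{s2}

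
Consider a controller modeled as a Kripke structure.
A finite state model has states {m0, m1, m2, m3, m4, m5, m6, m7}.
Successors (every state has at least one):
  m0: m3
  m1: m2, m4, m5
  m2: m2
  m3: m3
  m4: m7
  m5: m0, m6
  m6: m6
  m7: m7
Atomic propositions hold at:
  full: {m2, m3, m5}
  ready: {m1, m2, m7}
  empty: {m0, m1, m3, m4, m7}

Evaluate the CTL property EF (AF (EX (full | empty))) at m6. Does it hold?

No

Sat(full | empty) = {m0, m1, m2, m3, m4, m5, m7}
Sat(EX (full | empty)) = {s : some successor in {m0, m1, m2, m3, m4, m5, m7}} = {m0, m1, m2, m3, m4, m5, m7}
AF (EX (full | empty)): least fixpoint, start Z0 = {m0, m1, m2, m3, m4, m5, m7}, add states with every successor in Z. Already a fixed point.
Sat(AF (EX (full | empty))) = {m0, m1, m2, m3, m4, m5, m7}
EF (AF (EX (full | empty))): least fixpoint, start Z0 = {m0, m1, m2, m3, m4, m5, m7}, add states with some successor in Z. Already a fixed point.
Sat(EF (AF (EX (full | empty)))) = {m0, m1, m2, m3, m4, m5, m7}
m6 ∉ Sat(EF (AF (EX (full | empty)))) = {m0, m1, m2, m3, m4, m5, m7}, so the formula does not hold at m6.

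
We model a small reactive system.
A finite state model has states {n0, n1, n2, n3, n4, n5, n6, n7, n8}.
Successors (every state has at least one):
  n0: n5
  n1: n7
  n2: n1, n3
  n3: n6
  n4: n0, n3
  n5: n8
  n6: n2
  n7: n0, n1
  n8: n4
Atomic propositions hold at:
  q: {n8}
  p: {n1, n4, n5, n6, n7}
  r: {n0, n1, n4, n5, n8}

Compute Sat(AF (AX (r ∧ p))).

Sat(r ∧ p) = {n1, n4, n5}
Sat(AX (r ∧ p)) = {s : every successor in {n1, n4, n5}} = {n0, n8}
AF (AX (r ∧ p)): least fixpoint, start Z0 = {n0, n8}, add states with every successor in Z. Z1 = {n0, n5, n8}; fixed.
Sat(AF (AX (r ∧ p))) = {n0, n5, n8}

{n0, n5, n8}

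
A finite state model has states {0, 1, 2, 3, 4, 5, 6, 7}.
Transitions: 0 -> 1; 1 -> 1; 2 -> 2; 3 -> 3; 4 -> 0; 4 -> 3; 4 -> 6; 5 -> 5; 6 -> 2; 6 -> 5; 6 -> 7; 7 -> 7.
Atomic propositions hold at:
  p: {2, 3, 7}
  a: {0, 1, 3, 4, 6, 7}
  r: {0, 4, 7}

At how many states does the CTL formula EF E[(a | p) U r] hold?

Sat(a | p) = {0, 1, 2, 3, 4, 6, 7}
E[(a | p) U r]: least fixpoint, start Z0 = Sat(r) = {0, 4, 7}, add states in Sat(a | p) with some successor in Z. Z1 = {0, 4, 6, 7}; fixed.
Sat(E[(a | p) U r]) = {0, 4, 6, 7}
EF E[(a | p) U r]: least fixpoint, start Z0 = {0, 4, 6, 7}, add states with some successor in Z. Already a fixed point.
Sat(EF E[(a | p) U r]) = {0, 4, 6, 7}
|Sat(EF E[(a | p) U r])| = |{0, 4, 6, 7}| = 4.

4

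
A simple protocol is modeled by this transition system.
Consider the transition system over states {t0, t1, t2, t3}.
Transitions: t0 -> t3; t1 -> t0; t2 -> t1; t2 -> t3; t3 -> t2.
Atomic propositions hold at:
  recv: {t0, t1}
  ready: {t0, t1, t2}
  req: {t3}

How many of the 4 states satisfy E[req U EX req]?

3

Sat(EX req) = {s : some successor in {t3}} = {t0, t2}
E[req U EX req]: least fixpoint, start Z0 = Sat(EX req) = {t0, t2}, add states in Sat(req) with some successor in Z. Z1 = {t0, t2, t3}; fixed.
Sat(E[req U EX req]) = {t0, t2, t3}
|Sat(E[req U EX req])| = |{t0, t2, t3}| = 3.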